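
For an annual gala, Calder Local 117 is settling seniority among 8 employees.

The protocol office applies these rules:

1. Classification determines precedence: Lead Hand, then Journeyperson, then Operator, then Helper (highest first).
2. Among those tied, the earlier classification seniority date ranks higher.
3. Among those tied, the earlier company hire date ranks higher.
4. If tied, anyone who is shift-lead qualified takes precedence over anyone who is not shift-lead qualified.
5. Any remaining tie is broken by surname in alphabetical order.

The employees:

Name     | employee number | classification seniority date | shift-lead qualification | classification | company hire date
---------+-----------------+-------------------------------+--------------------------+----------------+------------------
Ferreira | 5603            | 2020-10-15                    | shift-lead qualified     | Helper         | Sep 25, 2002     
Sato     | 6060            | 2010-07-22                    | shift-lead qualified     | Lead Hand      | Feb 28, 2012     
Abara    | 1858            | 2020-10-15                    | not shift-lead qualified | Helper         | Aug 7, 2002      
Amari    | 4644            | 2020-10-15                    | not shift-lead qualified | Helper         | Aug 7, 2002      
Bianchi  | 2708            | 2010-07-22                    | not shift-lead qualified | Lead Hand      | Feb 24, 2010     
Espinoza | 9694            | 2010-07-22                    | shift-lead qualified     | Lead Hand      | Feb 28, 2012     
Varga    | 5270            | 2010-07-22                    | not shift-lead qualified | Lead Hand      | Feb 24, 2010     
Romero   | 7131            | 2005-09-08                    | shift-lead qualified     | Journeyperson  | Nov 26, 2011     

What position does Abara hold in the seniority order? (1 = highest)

By classification: Bianchi, Varga, Espinoza and Sato (Lead Hand); then Romero (Journeyperson); then Abara, Amari and Ferreira (Helper).
Bianchi, Varga, Espinoza and Sato all have classification seniority date 2010-07-22, so the next rule applies.
Among Bianchi, Varga, Espinoza and Sato, by company hire date (earlier first): Bianchi and Varga (Feb 24, 2010) before Espinoza and Sato (Feb 28, 2012).
Bianchi and Varga are each not shift-lead qualified, so the next rule applies.
Among Bianchi and Varga, alphabetically by surname: Bianchi before Varga.
Espinoza and Sato are each shift-lead qualified, so the next rule applies.
Among Espinoza and Sato, alphabetically by surname: Espinoza before Sato.
Abara, Amari and Ferreira all have classification seniority date 2020-10-15, so the next rule applies.
Among Abara, Amari and Ferreira, by company hire date (earlier first): Abara and Amari (Aug 7, 2002) before Ferreira (Sep 25, 2002).
Abara and Amari are each not shift-lead qualified, so the next rule applies.
Among Abara and Amari, alphabetically by surname: Abara before Amari.
Order: Bianchi, Varga, Espinoza, Sato, Romero, Abara, Amari, Ferreira. So position 6.

6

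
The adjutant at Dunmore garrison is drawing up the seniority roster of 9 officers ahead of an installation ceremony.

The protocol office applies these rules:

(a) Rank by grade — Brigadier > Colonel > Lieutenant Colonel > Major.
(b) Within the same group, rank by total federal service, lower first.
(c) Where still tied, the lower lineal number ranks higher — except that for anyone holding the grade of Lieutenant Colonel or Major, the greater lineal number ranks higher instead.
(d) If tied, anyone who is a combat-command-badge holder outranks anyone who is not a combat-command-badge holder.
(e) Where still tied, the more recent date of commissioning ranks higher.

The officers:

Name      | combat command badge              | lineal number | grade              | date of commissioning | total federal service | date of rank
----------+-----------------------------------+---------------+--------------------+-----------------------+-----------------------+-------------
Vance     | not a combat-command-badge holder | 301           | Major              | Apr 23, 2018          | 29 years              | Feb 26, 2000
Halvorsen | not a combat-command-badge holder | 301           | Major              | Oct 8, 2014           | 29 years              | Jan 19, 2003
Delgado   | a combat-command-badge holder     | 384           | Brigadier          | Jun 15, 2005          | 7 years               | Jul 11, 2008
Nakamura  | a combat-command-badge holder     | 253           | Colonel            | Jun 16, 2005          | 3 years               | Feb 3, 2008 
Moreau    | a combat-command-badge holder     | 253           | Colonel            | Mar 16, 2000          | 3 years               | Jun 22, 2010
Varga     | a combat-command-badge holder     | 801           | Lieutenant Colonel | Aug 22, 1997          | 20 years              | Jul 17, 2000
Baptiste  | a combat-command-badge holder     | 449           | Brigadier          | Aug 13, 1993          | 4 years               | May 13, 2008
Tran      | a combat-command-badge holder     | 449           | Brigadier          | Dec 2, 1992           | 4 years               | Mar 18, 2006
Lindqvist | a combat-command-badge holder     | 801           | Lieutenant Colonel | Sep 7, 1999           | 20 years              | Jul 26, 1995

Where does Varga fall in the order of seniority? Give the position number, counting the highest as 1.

By grade: Baptiste, Tran and Delgado (Brigadier); then Nakamura and Moreau (Colonel); then Lindqvist and Varga (Lieutenant Colonel); then Vance and Halvorsen (Major).
Among Baptiste, Tran and Delgado, by total federal service (lower first): Baptiste and Tran (4 years) before Delgado (7 years).
Baptiste and Tran both have lineal number 449, so the next rule applies.
Baptiste and Tran are each a combat-command-badge holder, so the next rule applies.
Among Baptiste and Tran, by date of commissioning (later first): Baptiste (Aug 13, 1993) before Tran (Dec 2, 1992).
Nakamura and Moreau both have total federal service 3 years, so the next rule applies.
Nakamura and Moreau both have lineal number 253, so the next rule applies.
Nakamura and Moreau are each a combat-command-badge holder, so the next rule applies.
Among Nakamura and Moreau, by date of commissioning (later first): Nakamura (Jun 16, 2005) before Moreau (Mar 16, 2000).
Lindqvist and Varga both have total federal service 20 years, so the next rule applies.
Lindqvist and Varga both have lineal number 801, so the next rule applies.
Lindqvist and Varga are each a combat-command-badge holder, so the next rule applies.
Among Lindqvist and Varga, by date of commissioning (later first): Lindqvist (Sep 7, 1999) before Varga (Aug 22, 1997).
Vance and Halvorsen both have total federal service 29 years, so the next rule applies.
Vance and Halvorsen both have lineal number 301, so the next rule applies.
Vance and Halvorsen are each not a combat-command-badge holder, so the next rule applies.
Among Vance and Halvorsen, by date of commissioning (later first): Vance (Apr 23, 2018) before Halvorsen (Oct 8, 2014).
Order: Baptiste, Tran, Delgado, Nakamura, Moreau, Lindqvist, Varga, Vance, Halvorsen. So position 7.

7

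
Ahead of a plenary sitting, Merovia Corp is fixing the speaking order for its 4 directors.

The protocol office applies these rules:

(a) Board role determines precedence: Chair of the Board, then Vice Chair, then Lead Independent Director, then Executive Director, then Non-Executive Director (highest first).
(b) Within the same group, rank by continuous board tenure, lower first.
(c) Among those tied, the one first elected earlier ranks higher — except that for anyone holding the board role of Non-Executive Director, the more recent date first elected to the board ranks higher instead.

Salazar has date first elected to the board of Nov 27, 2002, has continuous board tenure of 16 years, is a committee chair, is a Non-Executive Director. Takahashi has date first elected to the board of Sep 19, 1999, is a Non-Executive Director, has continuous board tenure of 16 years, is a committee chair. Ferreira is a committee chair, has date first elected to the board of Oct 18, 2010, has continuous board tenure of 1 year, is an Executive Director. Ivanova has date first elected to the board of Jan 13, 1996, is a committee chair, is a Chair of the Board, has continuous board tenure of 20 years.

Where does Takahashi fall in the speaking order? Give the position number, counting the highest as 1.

4

By board role: Ivanova (Chair of the Board); then Ferreira (Executive Director); then Salazar and Takahashi (Non-Executive Director).
Salazar and Takahashi both have continuous board tenure 16 years, so the next rule applies.
Among Salazar and Takahashi, by date first elected to the board (later first) (reversed rule for this group): Salazar (Nov 27, 2002) before Takahashi (Sep 19, 1999).
Order: Ivanova, Ferreira, Salazar, Takahashi. So position 4.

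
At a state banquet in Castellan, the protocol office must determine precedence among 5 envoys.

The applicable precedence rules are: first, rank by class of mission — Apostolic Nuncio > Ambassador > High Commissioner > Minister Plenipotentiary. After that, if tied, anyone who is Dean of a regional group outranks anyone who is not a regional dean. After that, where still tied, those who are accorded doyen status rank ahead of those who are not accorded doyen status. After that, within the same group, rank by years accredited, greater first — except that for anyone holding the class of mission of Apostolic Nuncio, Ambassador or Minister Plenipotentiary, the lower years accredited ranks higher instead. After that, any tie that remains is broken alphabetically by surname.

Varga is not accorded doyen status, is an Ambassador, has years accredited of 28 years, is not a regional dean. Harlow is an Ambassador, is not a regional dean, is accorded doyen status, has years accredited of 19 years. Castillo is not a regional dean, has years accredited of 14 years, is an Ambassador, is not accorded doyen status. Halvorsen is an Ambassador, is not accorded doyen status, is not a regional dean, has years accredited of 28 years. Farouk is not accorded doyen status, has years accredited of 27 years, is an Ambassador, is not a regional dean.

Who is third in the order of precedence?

Farouk

By class of mission: Harlow, Castillo, Farouk, Halvorsen and Varga (Ambassador).
Harlow, Castillo, Farouk, Halvorsen and Varga are each not a regional dean, so the next rule applies.
Among Harlow, Castillo, Farouk, Halvorsen and Varga, accorded doyen status before not accorded doyen status: Harlow (accorded doyen status) before Castillo, Farouk, Halvorsen and Varga (not accorded doyen status).
Among Castillo, Farouk, Halvorsen and Varga, by years accredited (lower first) (reversed rule for this group): Castillo (14 years) before Farouk (27 years) before Halvorsen and Varga (28 years).
Among Halvorsen and Varga, alphabetically by surname: Halvorsen before Varga.
Order: Harlow, Castillo, Farouk, Halvorsen, Varga.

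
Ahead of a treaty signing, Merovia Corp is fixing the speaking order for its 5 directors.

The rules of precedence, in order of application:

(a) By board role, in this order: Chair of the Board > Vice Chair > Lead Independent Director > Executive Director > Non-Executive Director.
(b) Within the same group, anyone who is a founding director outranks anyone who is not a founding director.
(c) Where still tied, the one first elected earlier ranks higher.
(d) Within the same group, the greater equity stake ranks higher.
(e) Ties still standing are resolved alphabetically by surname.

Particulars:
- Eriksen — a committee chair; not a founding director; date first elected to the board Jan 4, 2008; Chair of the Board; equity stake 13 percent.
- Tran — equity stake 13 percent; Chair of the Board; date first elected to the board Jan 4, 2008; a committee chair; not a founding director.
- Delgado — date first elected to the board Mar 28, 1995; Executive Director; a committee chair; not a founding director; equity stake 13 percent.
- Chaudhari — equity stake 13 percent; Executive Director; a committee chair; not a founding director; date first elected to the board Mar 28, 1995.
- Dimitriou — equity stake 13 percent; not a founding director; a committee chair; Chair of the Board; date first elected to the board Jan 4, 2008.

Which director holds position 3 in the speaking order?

Tran

By board role: Dimitriou, Eriksen and Tran (Chair of the Board); then Chaudhari and Delgado (Executive Director).
Dimitriou, Eriksen and Tran are each not a founding director, so the next rule applies.
Dimitriou, Eriksen and Tran all have date first elected to the board Jan 4, 2008, so the next rule applies.
Dimitriou, Eriksen and Tran all have equity stake 13 percent, so the next rule applies.
Among Dimitriou, Eriksen and Tran, alphabetically by surname: Dimitriou before Eriksen before Tran.
Chaudhari and Delgado are each not a founding director, so the next rule applies.
Chaudhari and Delgado both have date first elected to the board Mar 28, 1995, so the next rule applies.
Chaudhari and Delgado both have equity stake 13 percent, so the next rule applies.
Among Chaudhari and Delgado, alphabetically by surname: Chaudhari before Delgado.
Order: Dimitriou, Eriksen, Tran, Chaudhari, Delgado.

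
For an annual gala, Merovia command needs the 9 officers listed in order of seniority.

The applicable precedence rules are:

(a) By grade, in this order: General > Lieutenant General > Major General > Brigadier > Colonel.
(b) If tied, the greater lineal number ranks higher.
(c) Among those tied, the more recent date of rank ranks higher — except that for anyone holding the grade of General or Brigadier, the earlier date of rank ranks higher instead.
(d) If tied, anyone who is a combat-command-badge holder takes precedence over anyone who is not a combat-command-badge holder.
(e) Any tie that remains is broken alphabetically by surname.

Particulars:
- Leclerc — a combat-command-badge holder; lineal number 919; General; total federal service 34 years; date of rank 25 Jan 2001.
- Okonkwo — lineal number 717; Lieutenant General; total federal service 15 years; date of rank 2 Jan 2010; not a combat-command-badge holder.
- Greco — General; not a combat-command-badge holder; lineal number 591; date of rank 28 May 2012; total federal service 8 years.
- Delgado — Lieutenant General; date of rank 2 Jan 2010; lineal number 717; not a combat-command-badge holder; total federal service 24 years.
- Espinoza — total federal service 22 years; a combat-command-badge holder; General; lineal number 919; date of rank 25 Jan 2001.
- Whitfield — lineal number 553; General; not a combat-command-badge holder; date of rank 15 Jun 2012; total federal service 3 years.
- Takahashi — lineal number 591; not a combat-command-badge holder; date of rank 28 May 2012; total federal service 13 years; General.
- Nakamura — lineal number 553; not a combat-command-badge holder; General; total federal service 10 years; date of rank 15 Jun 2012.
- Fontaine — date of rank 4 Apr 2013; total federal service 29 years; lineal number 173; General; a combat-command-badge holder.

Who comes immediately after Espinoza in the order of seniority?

Leclerc

By grade: Espinoza, Leclerc, Greco, Takahashi, Nakamura, Whitfield and Fontaine (General); then Delgado and Okonkwo (Lieutenant General).
Among Espinoza, Leclerc, Greco, Takahashi, Nakamura, Whitfield and Fontaine, by lineal number (higher first): Espinoza and Leclerc (919) before Greco and Takahashi (591) before Nakamura and Whitfield (553) before Fontaine (173).
Espinoza and Leclerc both have date of rank 25 Jan 2001, so the next rule applies.
Espinoza and Leclerc are each a combat-command-badge holder, so the next rule applies.
Among Espinoza and Leclerc, alphabetically by surname: Espinoza before Leclerc.
Greco and Takahashi both have date of rank 28 May 2012, so the next rule applies.
Greco and Takahashi are each not a combat-command-badge holder, so the next rule applies.
Among Greco and Takahashi, alphabetically by surname: Greco before Takahashi.
Nakamura and Whitfield both have date of rank 15 Jun 2012, so the next rule applies.
Nakamura and Whitfield are each not a combat-command-badge holder, so the next rule applies.
Among Nakamura and Whitfield, alphabetically by surname: Nakamura before Whitfield.
Delgado and Okonkwo both have lineal number 717, so the next rule applies.
Delgado and Okonkwo both have date of rank 2 Jan 2010, so the next rule applies.
Delgado and Okonkwo are each not a combat-command-badge holder, so the next rule applies.
Among Delgado and Okonkwo, alphabetically by surname: Delgado before Okonkwo.
Order: Espinoza, Leclerc, Greco, Takahashi, Nakamura, Whitfield, Fontaine, Delgado, Okonkwo.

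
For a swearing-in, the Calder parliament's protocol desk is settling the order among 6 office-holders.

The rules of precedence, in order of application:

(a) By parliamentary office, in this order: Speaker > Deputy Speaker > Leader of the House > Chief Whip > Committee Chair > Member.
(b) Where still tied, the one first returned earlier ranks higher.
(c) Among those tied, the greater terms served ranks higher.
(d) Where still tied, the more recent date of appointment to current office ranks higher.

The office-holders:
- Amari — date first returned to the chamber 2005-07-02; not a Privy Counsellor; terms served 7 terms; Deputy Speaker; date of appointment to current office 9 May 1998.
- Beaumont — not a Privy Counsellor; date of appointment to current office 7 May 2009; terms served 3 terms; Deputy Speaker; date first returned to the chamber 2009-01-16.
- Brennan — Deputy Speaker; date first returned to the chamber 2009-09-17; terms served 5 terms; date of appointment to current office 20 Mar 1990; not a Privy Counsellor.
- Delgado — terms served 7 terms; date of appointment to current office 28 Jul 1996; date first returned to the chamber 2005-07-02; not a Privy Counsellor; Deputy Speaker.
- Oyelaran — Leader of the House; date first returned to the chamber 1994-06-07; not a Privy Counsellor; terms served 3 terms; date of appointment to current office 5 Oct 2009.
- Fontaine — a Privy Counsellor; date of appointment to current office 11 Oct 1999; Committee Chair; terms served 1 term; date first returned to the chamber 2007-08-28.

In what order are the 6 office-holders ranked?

Amari, Delgado, Beaumont, Brennan, Oyelaran, Fontaine

By parliamentary office: Amari, Delgado, Beaumont and Brennan (Deputy Speaker); then Oyelaran (Leader of the House); then Fontaine (Committee Chair).
Among Amari, Delgado, Beaumont and Brennan, by date first returned to the chamber (earlier first): Amari and Delgado (2005-07-02) before Beaumont (2009-01-16) before Brennan (2009-09-17).
Amari and Delgado both have terms served 7 terms, so the next rule applies.
Among Amari and Delgado, by date of appointment to current office (later first): Amari (9 May 1998) before Delgado (28 Jul 1996).
Full order: Amari, Delgado, Beaumont, Brennan, Oyelaran, Fontaine.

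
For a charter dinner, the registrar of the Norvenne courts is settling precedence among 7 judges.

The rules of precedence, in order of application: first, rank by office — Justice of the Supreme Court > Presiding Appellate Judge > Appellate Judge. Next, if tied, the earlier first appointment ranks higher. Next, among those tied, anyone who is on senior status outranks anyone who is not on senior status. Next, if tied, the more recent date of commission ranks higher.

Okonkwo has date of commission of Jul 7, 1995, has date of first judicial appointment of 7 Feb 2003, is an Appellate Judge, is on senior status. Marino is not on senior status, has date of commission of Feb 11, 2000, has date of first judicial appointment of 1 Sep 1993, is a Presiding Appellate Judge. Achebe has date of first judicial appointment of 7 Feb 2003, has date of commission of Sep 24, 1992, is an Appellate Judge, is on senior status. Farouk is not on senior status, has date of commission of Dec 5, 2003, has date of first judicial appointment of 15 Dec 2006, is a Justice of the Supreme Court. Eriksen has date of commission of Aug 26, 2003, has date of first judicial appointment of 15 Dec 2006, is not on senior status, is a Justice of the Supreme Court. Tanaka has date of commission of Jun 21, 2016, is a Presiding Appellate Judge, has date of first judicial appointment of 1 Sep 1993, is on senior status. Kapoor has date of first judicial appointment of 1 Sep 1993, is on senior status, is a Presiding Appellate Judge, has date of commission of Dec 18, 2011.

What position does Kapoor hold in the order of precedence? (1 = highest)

By office: Farouk and Eriksen (Justice of the Supreme Court); then Tanaka, Kapoor and Marino (Presiding Appellate Judge); then Okonkwo and Achebe (Appellate Judge).
Farouk and Eriksen both have date of first judicial appointment 15 Dec 2006, so the next rule applies.
Farouk and Eriksen are each not on senior status, so the next rule applies.
Among Farouk and Eriksen, by date of commission (later first): Farouk (Dec 5, 2003) before Eriksen (Aug 26, 2003).
Tanaka, Kapoor and Marino all have date of first judicial appointment 1 Sep 1993, so the next rule applies.
Among Tanaka, Kapoor and Marino, on senior status before not on senior status: Tanaka and Kapoor (on senior status) before Marino (not on senior status).
Among Tanaka and Kapoor, by date of commission (later first): Tanaka (Jun 21, 2016) before Kapoor (Dec 18, 2011).
Okonkwo and Achebe both have date of first judicial appointment 7 Feb 2003, so the next rule applies.
Okonkwo and Achebe are each on senior status, so the next rule applies.
Among Okonkwo and Achebe, by date of commission (later first): Okonkwo (Jul 7, 1995) before Achebe (Sep 24, 1992).
Order: Farouk, Eriksen, Tanaka, Kapoor, Marino, Okonkwo, Achebe. So position 4.

4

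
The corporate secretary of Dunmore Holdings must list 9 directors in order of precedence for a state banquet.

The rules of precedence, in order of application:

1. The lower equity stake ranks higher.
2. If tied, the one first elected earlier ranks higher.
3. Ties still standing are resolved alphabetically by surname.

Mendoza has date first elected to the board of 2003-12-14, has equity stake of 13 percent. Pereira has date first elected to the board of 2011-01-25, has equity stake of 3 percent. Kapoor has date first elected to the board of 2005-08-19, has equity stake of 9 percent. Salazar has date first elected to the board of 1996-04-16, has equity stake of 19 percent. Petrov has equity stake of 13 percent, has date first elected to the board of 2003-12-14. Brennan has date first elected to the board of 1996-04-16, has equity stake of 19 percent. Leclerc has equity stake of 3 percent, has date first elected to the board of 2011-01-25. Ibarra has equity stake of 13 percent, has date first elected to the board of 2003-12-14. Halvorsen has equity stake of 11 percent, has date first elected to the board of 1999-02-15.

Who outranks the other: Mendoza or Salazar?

Mendoza

By equity stake (lower first): Leclerc and Pereira (both 3 percent); then Kapoor (9 percent); then Halvorsen (11 percent); then Ibarra, Mendoza and Petrov (each 13 percent); then Brennan and Salazar (both 19 percent).
Leclerc and Pereira both have date first elected to the board 2011-01-25, so the next rule applies.
Among Leclerc and Pereira, alphabetically by surname: Leclerc before Pereira.
Ibarra, Mendoza and Petrov all have date first elected to the board 2003-12-14, so the next rule applies.
Among Ibarra, Mendoza and Petrov, alphabetically by surname: Ibarra before Mendoza before Petrov.
Brennan and Salazar both have date first elected to the board 1996-04-16, so the next rule applies.
Among Brennan and Salazar, alphabetically by surname: Brennan before Salazar.
So Mendoza takes precedence.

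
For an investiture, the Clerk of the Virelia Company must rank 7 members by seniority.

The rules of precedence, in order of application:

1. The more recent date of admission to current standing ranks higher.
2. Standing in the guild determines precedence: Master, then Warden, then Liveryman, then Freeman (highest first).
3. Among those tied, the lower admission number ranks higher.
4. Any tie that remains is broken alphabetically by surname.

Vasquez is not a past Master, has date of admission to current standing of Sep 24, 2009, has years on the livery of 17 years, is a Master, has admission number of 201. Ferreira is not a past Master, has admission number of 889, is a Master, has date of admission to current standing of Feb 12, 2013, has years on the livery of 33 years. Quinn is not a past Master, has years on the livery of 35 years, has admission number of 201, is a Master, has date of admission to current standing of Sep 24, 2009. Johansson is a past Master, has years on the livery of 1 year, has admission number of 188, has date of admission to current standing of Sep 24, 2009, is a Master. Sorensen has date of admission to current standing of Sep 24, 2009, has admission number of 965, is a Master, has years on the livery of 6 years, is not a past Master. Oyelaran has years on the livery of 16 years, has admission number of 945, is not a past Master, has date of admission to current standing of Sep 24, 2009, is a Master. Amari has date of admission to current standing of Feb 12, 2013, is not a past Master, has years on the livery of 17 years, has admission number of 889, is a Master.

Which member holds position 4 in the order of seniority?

By date of admission to current standing (later first): Amari and Ferreira (both Feb 12, 2013); then Johansson, Quinn, Vasquez, Oyelaran and Sorensen (each Sep 24, 2009).
Amari and Ferreira are each Master, so the next rule applies.
Amari and Ferreira both have admission number 889, so the next rule applies.
Among Amari and Ferreira, alphabetically by surname: Amari before Ferreira.
Johansson, Quinn, Vasquez, Oyelaran and Sorensen are each Master, so the next rule applies.
Among Johansson, Quinn, Vasquez, Oyelaran and Sorensen, by admission number (lower first): Johansson (188) before Quinn and Vasquez (201) before Oyelaran (945) before Sorensen (965).
Among Quinn and Vasquez, alphabetically by surname: Quinn before Vasquez.
Order: Amari, Ferreira, Johansson, Quinn, Vasquez, Oyelaran, Sorensen.

Quinn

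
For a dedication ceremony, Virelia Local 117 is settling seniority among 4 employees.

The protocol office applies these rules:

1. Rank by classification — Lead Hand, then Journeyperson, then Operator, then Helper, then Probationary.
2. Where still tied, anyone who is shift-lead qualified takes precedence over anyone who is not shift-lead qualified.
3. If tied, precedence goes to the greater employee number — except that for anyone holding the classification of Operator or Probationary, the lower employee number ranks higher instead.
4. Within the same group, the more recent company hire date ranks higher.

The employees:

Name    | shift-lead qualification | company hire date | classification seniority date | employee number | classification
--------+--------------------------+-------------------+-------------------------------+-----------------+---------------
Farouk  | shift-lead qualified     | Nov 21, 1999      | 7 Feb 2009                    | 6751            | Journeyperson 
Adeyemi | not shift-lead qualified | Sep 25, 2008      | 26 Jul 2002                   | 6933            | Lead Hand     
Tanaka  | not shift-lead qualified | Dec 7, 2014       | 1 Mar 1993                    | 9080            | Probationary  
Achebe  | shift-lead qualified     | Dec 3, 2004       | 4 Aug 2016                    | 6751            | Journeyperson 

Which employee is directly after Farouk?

Tanaka

By classification: Adeyemi (Lead Hand); then Achebe and Farouk (Journeyperson); then Tanaka (Probationary).
Achebe and Farouk are each shift-lead qualified, so the next rule applies.
Achebe and Farouk both have employee number 6751, so the next rule applies.
Among Achebe and Farouk, by company hire date (later first): Achebe (Dec 3, 2004) before Farouk (Nov 21, 1999).
Order: Adeyemi, Achebe, Farouk, Tanaka.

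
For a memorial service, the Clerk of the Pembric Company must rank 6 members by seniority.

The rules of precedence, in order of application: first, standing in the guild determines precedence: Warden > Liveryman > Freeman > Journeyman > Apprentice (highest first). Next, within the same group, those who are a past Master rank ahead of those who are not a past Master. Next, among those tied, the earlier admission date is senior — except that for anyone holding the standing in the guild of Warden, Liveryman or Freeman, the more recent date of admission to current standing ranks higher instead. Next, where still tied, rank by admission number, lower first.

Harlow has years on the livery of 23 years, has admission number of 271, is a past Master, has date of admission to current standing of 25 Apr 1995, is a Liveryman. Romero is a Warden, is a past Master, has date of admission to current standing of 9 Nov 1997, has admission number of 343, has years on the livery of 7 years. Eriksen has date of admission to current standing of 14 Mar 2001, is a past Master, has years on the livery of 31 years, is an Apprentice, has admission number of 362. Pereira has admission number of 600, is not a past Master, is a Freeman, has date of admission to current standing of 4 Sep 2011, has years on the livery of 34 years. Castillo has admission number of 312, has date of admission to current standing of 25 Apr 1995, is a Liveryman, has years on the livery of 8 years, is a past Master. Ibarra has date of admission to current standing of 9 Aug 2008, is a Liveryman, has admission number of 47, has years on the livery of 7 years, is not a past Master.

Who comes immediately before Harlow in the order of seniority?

By standing in the guild: Romero (Warden); then Harlow, Castillo and Ibarra (Liveryman); then Pereira (Freeman); then Eriksen (Apprentice).
Among Harlow, Castillo and Ibarra, a past Master before not a past Master: Harlow and Castillo (a past Master) before Ibarra (not a past Master).
Harlow and Castillo both have date of admission to current standing 25 Apr 1995, so the next rule applies.
Among Harlow and Castillo, by admission number (lower first): Harlow (271) before Castillo (312).
Order: Romero, Harlow, Castillo, Ibarra, Pereira, Eriksen.

Romero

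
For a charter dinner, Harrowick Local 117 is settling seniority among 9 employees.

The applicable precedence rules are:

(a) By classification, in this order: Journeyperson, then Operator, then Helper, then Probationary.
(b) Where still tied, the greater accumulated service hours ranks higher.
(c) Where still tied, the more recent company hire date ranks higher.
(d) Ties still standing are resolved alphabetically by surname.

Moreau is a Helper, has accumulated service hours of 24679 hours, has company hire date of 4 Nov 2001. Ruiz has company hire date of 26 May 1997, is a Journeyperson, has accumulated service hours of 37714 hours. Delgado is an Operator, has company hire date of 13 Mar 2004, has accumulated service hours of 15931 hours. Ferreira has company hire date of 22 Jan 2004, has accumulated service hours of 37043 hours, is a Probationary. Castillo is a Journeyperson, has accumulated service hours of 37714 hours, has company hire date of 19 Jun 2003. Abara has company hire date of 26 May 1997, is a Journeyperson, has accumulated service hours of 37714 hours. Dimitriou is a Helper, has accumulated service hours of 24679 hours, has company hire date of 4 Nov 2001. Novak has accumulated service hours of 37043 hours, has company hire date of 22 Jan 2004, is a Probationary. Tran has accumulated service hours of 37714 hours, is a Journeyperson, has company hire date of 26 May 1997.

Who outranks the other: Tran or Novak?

By classification: Castillo, Abara, Ruiz and Tran (Journeyperson); then Delgado (Operator); then Dimitriou and Moreau (Helper); then Ferreira and Novak (Probationary).
Castillo, Abara, Ruiz and Tran all have accumulated service hours 37714 hours, so the next rule applies.
Among Castillo, Abara, Ruiz and Tran, by company hire date (later first): Castillo (19 Jun 2003) before Abara, Ruiz and Tran (26 May 1997).
Among Abara, Ruiz and Tran, alphabetically by surname: Abara before Ruiz before Tran.
Dimitriou and Moreau both have accumulated service hours 24679 hours, so the next rule applies.
Dimitriou and Moreau both have company hire date 4 Nov 2001, so the next rule applies.
Among Dimitriou and Moreau, alphabetically by surname: Dimitriou before Moreau.
Ferreira and Novak both have accumulated service hours 37043 hours, so the next rule applies.
Ferreira and Novak both have company hire date 22 Jan 2004, so the next rule applies.
Among Ferreira and Novak, alphabetically by surname: Ferreira before Novak.
So Tran takes precedence.

Tran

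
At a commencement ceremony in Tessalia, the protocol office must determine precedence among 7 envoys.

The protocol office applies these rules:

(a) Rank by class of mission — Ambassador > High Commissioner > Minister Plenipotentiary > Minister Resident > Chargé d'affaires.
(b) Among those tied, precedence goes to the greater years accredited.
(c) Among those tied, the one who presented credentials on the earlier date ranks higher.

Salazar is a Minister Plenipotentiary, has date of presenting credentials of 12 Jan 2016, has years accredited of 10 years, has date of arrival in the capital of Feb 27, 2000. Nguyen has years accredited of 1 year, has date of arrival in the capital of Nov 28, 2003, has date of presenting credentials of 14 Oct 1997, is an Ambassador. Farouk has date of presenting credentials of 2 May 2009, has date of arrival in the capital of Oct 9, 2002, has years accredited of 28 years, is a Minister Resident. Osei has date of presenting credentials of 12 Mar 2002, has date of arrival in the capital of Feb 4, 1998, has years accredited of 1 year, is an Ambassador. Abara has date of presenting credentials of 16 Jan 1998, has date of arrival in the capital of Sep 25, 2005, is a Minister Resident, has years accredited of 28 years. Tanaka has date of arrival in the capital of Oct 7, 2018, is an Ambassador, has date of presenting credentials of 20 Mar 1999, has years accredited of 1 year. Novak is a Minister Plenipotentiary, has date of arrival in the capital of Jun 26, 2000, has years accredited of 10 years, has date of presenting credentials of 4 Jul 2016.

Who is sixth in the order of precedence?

Abara

By class of mission: Nguyen, Tanaka and Osei (Ambassador); then Salazar and Novak (Minister Plenipotentiary); then Abara and Farouk (Minister Resident).
Nguyen, Tanaka and Osei all have years accredited 1 year, so the next rule applies.
Among Nguyen, Tanaka and Osei, by date of presenting credentials (earlier first): Nguyen (14 Oct 1997) before Tanaka (20 Mar 1999) before Osei (12 Mar 2002).
Salazar and Novak both have years accredited 10 years, so the next rule applies.
Among Salazar and Novak, by date of presenting credentials (earlier first): Salazar (12 Jan 2016) before Novak (4 Jul 2016).
Abara and Farouk both have years accredited 28 years, so the next rule applies.
Among Abara and Farouk, by date of presenting credentials (earlier first): Abara (16 Jan 1998) before Farouk (2 May 2009).
Order: Nguyen, Tanaka, Osei, Salazar, Novak, Abara, Farouk.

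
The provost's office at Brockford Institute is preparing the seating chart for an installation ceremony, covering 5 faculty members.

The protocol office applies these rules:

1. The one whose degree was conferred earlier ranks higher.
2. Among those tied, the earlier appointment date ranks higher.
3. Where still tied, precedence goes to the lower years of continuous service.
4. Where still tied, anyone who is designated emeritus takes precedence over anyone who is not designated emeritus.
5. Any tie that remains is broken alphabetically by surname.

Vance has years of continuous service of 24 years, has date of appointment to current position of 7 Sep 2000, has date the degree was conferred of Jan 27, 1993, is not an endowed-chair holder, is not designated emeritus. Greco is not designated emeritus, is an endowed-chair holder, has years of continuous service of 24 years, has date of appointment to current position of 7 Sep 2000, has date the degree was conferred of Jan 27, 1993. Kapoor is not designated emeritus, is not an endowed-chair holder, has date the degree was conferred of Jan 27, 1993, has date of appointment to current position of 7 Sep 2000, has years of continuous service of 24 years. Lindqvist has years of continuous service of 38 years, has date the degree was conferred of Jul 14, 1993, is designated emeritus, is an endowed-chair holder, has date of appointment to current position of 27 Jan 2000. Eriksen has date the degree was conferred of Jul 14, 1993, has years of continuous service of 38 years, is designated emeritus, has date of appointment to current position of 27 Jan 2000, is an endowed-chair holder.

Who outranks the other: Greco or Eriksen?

Greco

By date the degree was conferred (earlier first): Greco, Kapoor and Vance (each Jan 27, 1993); then Eriksen and Lindqvist (both Jul 14, 1993).
Greco, Kapoor and Vance all have date of appointment to current position 7 Sep 2000, so the next rule applies.
Greco, Kapoor and Vance all have years of continuous service 24 years, so the next rule applies.
Greco, Kapoor and Vance are each not designated emeritus, so the next rule applies.
Among Greco, Kapoor and Vance, alphabetically by surname: Greco before Kapoor before Vance.
Eriksen and Lindqvist both have date of appointment to current position 27 Jan 2000, so the next rule applies.
Eriksen and Lindqvist both have years of continuous service 38 years, so the next rule applies.
Eriksen and Lindqvist are each designated emeritus, so the next rule applies.
Among Eriksen and Lindqvist, alphabetically by surname: Eriksen before Lindqvist.
So Greco takes precedence.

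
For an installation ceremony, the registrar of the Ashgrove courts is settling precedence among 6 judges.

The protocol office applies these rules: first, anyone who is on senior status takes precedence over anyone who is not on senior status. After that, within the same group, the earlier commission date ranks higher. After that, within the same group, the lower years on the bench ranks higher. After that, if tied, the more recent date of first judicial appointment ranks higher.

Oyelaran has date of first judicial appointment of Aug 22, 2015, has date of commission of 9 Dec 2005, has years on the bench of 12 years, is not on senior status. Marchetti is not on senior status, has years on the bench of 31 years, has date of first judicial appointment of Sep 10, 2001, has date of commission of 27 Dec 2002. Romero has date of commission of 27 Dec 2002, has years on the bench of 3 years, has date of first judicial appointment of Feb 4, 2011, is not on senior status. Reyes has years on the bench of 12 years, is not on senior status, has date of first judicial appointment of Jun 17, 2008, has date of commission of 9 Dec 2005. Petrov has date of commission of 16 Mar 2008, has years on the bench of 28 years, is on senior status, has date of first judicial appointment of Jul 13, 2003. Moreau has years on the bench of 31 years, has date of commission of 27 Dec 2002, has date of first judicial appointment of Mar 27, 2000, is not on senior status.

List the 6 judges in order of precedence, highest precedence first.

Petrov, Romero, Marchetti, Moreau, Oyelaran, Reyes

By the first rule: Petrov (on senior status); then Romero, Marchetti, Moreau, Oyelaran and Reyes (each not on senior status).
Among Romero, Marchetti, Moreau, Oyelaran and Reyes, by date of commission (earlier first): Romero, Marchetti and Moreau (27 Dec 2002) before Oyelaran and Reyes (9 Dec 2005).
Among Romero, Marchetti and Moreau, by years on the bench (lower first): Romero (3 years) before Marchetti and Moreau (31 years).
Among Marchetti and Moreau, by date of first judicial appointment (later first): Marchetti (Sep 10, 2001) before Moreau (Mar 27, 2000).
Oyelaran and Reyes both have years on the bench 12 years, so the next rule applies.
Among Oyelaran and Reyes, by date of first judicial appointment (later first): Oyelaran (Aug 22, 2015) before Reyes (Jun 17, 2008).
Full order: Petrov, Romero, Marchetti, Moreau, Oyelaran, Reyes.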